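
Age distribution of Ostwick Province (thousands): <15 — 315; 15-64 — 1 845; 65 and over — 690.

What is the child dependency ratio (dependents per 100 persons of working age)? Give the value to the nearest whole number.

Youth dependency ratio: 17

Youth dependency ratio = 315 / 1 845 × 100 = 17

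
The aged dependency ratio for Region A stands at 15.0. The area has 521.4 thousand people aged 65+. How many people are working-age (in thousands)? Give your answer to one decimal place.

Old-age dependency ratio = elderly / working-age × 100
15.0 = 521.4 / W × 100
⇒ 3 476.0

Working-age: 3 476.0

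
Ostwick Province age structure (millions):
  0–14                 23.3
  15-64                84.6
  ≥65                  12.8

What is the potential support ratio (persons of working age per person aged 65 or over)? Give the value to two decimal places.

Potential support ratio: 6.61

Potential support ratio = 84.6 / 12.8 = 6.61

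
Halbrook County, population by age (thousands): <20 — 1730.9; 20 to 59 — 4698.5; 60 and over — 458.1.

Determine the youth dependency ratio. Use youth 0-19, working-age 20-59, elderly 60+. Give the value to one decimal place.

Youth dependency ratio = 1730.9 / 4698.5 × 100 = 36.8

Youth dependency ratio: 36.8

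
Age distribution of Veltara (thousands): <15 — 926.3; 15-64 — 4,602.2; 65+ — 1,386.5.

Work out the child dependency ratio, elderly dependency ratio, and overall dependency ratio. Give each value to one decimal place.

Youth dependency ratio: 20.1
Old-age dependency ratio: 30.1
Total dependency ratio: 50.3

Youth dependency ratio = 926.3 / 4,602.2 × 100 = 20.1
Old-age dependency ratio = 1,386.5 / 4,602.2 × 100 = 30.1
Total dependency ratio = (926.3 + 1,386.5) / 4,602.2 × 100 = 2,312.8 / 4,602.2 × 100 = 50.3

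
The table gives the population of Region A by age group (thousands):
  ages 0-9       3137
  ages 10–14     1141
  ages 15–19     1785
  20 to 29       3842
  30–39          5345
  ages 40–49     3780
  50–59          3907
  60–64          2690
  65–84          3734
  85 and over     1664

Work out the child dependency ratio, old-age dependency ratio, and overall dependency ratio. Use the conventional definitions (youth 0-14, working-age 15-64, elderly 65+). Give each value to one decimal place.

Youth dependency ratio: 20.0
Old-age dependency ratio: 25.3
Total dependency ratio: 45.3

0–14: 3137 + 1141 = 4278
15–64: 1785 + 3842 + 5345 + 3780 + 3907 + 2690 = 21349
65+: 3734 + 1664 = 5398
Youth dependency ratio = 4278 / 21349 × 100 = 20.0
Old-age dependency ratio = 5398 / 21349 × 100 = 25.3
Total dependency ratio = (4278 + 5398) / 21349 × 100 = 9676 / 21349 × 100 = 45.3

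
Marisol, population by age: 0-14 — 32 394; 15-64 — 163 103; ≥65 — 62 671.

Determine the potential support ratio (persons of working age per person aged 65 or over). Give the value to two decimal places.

Potential support ratio = 163 103 / 62 671 = 2.60

Potential support ratio: 2.60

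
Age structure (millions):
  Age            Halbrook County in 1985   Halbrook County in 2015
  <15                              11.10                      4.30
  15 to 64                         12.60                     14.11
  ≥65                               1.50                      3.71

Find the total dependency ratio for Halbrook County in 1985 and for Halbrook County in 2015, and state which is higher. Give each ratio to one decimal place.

Halbrook County in 1985: (11.10 + 1.50) / 12.60 × 100 = 12.60 / 12.60 × 100 = 100.0
Halbrook County in 2015: (4.30 + 3.71) / 14.11 × 100 = 8.01 / 14.11 × 100 = 56.8

Halbrook County in 1985: 100.0
Halbrook County in 2015: 56.8
Higher: Halbrook County in 1985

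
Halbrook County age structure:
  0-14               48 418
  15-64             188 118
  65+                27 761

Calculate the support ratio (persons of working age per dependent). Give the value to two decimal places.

Support ratio = 188 118 / (48 418 + 27 761) = 188 118 / 76 179 = 2.47

Support ratio: 2.47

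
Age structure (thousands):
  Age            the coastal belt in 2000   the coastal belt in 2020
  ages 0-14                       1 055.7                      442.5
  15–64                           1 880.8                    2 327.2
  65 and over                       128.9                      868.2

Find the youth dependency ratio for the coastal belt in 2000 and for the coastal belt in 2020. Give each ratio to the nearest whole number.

the coastal belt in 2000: 1 055.7 / 1 880.8 × 100 = 56
the coastal belt in 2020: 442.5 / 2 327.2 × 100 = 19

the coastal belt in 2000: 56
the coastal belt in 2020: 19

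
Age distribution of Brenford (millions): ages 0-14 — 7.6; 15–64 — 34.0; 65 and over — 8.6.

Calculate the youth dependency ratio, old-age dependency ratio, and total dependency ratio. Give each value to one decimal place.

Youth dependency ratio: 22.4
Old-age dependency ratio: 25.3
Total dependency ratio: 47.6

Youth dependency ratio = 7.6 / 34.0 × 100 = 22.4
Old-age dependency ratio = 8.6 / 34.0 × 100 = 25.3
Total dependency ratio = (7.6 + 8.6) / 34.0 × 100 = 16.2 / 34.0 × 100 = 47.6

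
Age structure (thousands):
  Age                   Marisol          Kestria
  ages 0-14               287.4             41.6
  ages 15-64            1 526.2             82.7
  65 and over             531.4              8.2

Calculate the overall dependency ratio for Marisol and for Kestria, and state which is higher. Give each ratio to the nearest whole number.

Marisol: 54
Kestria: 60
Higher: Kestria

Marisol: (287.4 + 531.4) / 1 526.2 × 100 = 818.8 / 1 526.2 × 100 = 54
Kestria: (41.6 + 8.2) / 82.7 × 100 = 49.8 / 82.7 × 100 = 60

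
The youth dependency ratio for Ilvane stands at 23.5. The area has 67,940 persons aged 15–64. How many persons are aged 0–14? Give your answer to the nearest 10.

Youth dependency ratio = youth / working-age × 100
23.5 = Y / 67,940 × 100
⇒ 15,970

Aged 0–14: 15,970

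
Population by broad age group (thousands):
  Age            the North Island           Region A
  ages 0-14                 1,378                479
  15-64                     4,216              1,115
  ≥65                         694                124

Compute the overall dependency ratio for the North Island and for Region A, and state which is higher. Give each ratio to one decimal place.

the North Island: 49.1
Region A: 54.1
Higher: Region A

the North Island: (1,378 + 694) / 4,216 × 100 = 2,072 / 4,216 × 100 = 49.1
Region A: (479 + 124) / 1,115 × 100 = 603 / 1,115 × 100 = 54.1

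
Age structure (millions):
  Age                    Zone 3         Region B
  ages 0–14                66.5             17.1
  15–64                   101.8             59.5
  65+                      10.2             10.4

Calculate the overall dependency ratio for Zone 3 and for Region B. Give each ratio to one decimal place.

Zone 3: (66.5 + 10.2) / 101.8 × 100 = 76.7 / 101.8 × 100 = 75.3
Region B: (17.1 + 10.4) / 59.5 × 100 = 27.5 / 59.5 × 100 = 46.2

Zone 3: 75.3
Region B: 46.2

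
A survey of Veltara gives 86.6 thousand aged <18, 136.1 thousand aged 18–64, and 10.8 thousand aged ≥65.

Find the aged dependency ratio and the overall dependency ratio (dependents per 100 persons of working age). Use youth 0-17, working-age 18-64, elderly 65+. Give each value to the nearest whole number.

Old-age dependency ratio = 10.8 / 136.1 × 100 = 8
Total dependency ratio = (86.6 + 10.8) / 136.1 × 100 = 97.4 / 136.1 × 100 = 72

Old-age dependency ratio: 8
Total dependency ratio: 72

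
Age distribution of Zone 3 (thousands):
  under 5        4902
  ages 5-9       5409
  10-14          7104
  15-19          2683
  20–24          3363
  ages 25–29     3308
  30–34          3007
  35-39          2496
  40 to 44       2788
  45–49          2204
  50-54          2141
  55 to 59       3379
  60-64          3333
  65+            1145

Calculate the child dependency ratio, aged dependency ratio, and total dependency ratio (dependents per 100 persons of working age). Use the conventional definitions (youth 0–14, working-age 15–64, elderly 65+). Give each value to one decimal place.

0–14: 4902 + 5409 + 7104 = 17415
15–64: 2683 + 3363 + 3308 + 3007 + 2496 + 2788 + 2204 + 2141 + 3379 + 3333 = 28702
65+: 1145
Youth dependency ratio = 17415 / 28702 × 100 = 60.7
Old-age dependency ratio = 1145 / 28702 × 100 = 4.0
Total dependency ratio = (17415 + 1145) / 28702 × 100 = 18560 / 28702 × 100 = 64.7

Youth dependency ratio: 60.7
Old-age dependency ratio: 4.0
Total dependency ratio: 64.7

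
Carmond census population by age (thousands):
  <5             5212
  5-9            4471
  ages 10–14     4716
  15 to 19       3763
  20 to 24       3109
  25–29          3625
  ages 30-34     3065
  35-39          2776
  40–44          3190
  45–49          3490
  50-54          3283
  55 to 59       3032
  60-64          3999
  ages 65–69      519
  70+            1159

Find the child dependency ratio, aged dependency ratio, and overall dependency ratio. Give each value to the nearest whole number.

0–14: 5212 + 4471 + 4716 = 14399
15–64: 3763 + 3109 + 3625 + 3065 + 2776 + 3190 + 3490 + 3283 + 3032 + 3999 = 33332
65+: 519 + 1159 = 1678
Youth dependency ratio = 14399 / 33332 × 100 = 43
Old-age dependency ratio = 1678 / 33332 × 100 = 5
Total dependency ratio = (14399 + 1678) / 33332 × 100 = 16077 / 33332 × 100 = 48

Youth dependency ratio: 43
Old-age dependency ratio: 5
Total dependency ratio: 48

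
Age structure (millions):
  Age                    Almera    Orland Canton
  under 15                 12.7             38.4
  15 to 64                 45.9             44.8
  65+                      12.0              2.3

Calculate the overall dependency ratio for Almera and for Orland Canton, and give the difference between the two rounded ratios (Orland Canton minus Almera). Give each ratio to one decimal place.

Almera: (12.7 + 12.0) / 45.9 × 100 = 24.7 / 45.9 × 100 = 53.8
Orland Canton: (38.4 + 2.3) / 44.8 × 100 = 40.7 / 44.8 × 100 = 90.8

Almera: 53.8
Orland Canton: 90.8
Difference: +37.0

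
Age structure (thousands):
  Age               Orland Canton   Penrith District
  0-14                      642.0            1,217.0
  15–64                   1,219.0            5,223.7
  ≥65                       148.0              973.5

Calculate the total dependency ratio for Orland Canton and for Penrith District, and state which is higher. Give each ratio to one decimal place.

Orland Canton: (642.0 + 148.0) / 1,219.0 × 100 = 790.0 / 1,219.0 × 100 = 64.8
Penrith District: (1,217.0 + 973.5) / 5,223.7 × 100 = 2,190.5 / 5,223.7 × 100 = 41.9

Orland Canton: 64.8
Penrith District: 41.9
Higher: Orland Canton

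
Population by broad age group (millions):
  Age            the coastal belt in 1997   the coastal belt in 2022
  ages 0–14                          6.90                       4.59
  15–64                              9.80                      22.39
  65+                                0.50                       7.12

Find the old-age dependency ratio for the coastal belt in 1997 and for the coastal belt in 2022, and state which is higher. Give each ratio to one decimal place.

the coastal belt in 1997: 0.50 / 9.80 × 100 = 5.1
the coastal belt in 2022: 7.12 / 22.39 × 100 = 31.8

the coastal belt in 1997: 5.1
the coastal belt in 2022: 31.8
Higher: the coastal belt in 2022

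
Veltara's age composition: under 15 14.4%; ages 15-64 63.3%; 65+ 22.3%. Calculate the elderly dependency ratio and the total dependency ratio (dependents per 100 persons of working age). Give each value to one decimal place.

Old-age dependency ratio = 22.3 / 63.3 × 100 = 35.2
Total dependency ratio = (14.4 + 22.3) / 63.3 × 100 = 36.7 / 63.3 × 100 = 58.0

Old-age dependency ratio: 35.2
Total dependency ratio: 58.0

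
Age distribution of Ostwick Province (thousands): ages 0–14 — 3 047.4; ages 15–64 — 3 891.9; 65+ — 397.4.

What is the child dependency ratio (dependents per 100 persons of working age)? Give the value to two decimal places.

Youth dependency ratio = 3 047.4 / 3 891.9 × 100 = 78.30

Youth dependency ratio: 78.30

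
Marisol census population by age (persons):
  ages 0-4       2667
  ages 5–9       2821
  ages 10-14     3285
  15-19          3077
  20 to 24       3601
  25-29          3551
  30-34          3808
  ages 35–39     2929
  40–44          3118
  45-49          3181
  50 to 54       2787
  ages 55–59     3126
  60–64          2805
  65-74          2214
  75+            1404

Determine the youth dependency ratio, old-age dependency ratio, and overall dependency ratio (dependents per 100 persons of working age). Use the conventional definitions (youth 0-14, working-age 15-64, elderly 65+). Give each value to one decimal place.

0–14: 2667 + 2821 + 3285 = 8773
15–64: 3077 + 3601 + 3551 + 3808 + 2929 + 3118 + 3181 + 2787 + 3126 + 2805 = 31983
65+: 2214 + 1404 = 3618
Youth dependency ratio = 8773 / 31983 × 100 = 27.4
Old-age dependency ratio = 3618 / 31983 × 100 = 11.3
Total dependency ratio = (8773 + 3618) / 31983 × 100 = 12391 / 31983 × 100 = 38.7

Youth dependency ratio: 27.4
Old-age dependency ratio: 11.3
Total dependency ratio: 38.7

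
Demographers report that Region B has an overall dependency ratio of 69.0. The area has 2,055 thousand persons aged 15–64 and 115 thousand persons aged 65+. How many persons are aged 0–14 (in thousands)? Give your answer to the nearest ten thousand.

Total dependency ratio = (youth + elderly) / working-age × 100
69.0 = (Y + 115) / 2,055 × 100
⇒ 1,300

Aged 0–14: 1,300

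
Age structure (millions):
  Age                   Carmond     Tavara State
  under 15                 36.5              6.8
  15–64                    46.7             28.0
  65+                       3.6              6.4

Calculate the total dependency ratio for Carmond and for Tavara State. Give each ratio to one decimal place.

Carmond: (36.5 + 3.6) / 46.7 × 100 = 40.1 / 46.7 × 100 = 85.9
Tavara State: (6.8 + 6.4) / 28.0 × 100 = 13.2 / 28.0 × 100 = 47.1

Carmond: 85.9
Tavara State: 47.1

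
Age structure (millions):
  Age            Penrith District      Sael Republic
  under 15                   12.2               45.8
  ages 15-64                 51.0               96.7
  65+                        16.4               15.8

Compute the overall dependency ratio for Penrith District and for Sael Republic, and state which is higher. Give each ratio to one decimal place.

Penrith District: 56.1
Sael Republic: 63.7
Higher: Sael Republic

Penrith District: (12.2 + 16.4) / 51.0 × 100 = 28.6 / 51.0 × 100 = 56.1
Sael Republic: (45.8 + 15.8) / 96.7 × 100 = 61.6 / 96.7 × 100 = 63.7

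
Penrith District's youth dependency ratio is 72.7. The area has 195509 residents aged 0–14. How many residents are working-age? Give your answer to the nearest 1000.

Youth dependency ratio = youth / working-age × 100
72.7 = 195509 / W × 100
⇒ 269000

Working-age: 269000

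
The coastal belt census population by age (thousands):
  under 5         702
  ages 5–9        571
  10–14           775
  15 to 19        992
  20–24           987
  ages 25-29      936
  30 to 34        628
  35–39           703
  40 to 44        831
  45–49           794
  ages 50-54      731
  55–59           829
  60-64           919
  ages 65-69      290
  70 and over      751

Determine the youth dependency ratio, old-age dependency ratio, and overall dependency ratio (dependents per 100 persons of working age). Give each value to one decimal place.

Youth dependency ratio: 24.5
Old-age dependency ratio: 12.5
Total dependency ratio: 37.0

0–14: 702 + 571 + 775 = 2,048
15–64: 992 + 987 + 936 + 628 + 703 + 831 + 794 + 731 + 829 + 919 = 8,350
65+: 290 + 751 = 1,041
Youth dependency ratio = 2,048 / 8,350 × 100 = 24.5
Old-age dependency ratio = 1,041 / 8,350 × 100 = 12.5
Total dependency ratio = (2,048 + 1,041) / 8,350 × 100 = 3,089 / 8,350 × 100 = 37.0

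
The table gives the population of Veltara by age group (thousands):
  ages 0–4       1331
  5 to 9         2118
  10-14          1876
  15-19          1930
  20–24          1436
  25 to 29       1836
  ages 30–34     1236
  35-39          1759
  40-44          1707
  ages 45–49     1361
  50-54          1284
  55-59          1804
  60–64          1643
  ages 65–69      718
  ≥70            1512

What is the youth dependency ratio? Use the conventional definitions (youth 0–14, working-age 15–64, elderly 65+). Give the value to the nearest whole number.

0–14: 1331 + 2118 + 1876 = 5325
15–64: 1930 + 1436 + 1836 + 1236 + 1759 + 1707 + 1361 + 1284 + 1804 + 1643 = 15996
65+: 718 + 1512 = 2230
Youth dependency ratio = 5325 / 15996 × 100 = 33

Youth dependency ratio: 33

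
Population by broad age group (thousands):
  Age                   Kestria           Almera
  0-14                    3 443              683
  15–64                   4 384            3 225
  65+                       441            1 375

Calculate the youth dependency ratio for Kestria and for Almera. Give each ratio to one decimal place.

Kestria: 3 443 / 4 384 × 100 = 78.5
Almera: 683 / 3 225 × 100 = 21.2

Kestria: 78.5
Almera: 21.2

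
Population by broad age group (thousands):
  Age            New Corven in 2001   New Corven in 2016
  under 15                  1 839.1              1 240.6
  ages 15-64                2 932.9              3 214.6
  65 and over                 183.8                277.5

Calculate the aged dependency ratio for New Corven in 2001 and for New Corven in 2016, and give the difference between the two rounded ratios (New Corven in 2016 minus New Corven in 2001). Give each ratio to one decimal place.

New Corven in 2001: 6.3
New Corven in 2016: 8.6
Difference: +2.3

New Corven in 2001: 183.8 / 2 932.9 × 100 = 6.3
New Corven in 2016: 277.5 / 3 214.6 × 100 = 8.6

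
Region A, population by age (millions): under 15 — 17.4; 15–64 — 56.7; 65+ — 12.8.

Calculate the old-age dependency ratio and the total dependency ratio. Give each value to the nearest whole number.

Old-age dependency ratio: 23
Total dependency ratio: 53

Old-age dependency ratio = 12.8 / 56.7 × 100 = 23
Total dependency ratio = (17.4 + 12.8) / 56.7 × 100 = 30.2 / 56.7 × 100 = 53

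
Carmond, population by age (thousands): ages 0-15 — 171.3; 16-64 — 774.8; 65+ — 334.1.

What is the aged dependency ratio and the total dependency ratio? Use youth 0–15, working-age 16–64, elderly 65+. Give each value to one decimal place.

Old-age dependency ratio = 334.1 / 774.8 × 100 = 43.1
Total dependency ratio = (171.3 + 334.1) / 774.8 × 100 = 505.4 / 774.8 × 100 = 65.2

Old-age dependency ratio: 43.1
Total dependency ratio: 65.2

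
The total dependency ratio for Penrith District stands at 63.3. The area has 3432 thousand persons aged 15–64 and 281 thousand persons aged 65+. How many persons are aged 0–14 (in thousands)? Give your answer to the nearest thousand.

Total dependency ratio = (youth + elderly) / working-age × 100
63.3 = (Y + 281) / 3432 × 100
⇒ 1891

Aged 0–14: 1891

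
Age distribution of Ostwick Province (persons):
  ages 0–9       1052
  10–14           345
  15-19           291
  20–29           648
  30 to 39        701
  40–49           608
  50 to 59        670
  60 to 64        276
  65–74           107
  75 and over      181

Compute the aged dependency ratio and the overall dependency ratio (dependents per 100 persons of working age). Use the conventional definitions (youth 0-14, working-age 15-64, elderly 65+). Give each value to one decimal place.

Old-age dependency ratio: 9.0
Total dependency ratio: 52.8

0–14: 1052 + 345 = 1397
15–64: 291 + 648 + 701 + 608 + 670 + 276 = 3194
65+: 107 + 181 = 288
Old-age dependency ratio = 288 / 3194 × 100 = 9.0
Total dependency ratio = (1397 + 288) / 3194 × 100 = 1685 / 3194 × 100 = 52.8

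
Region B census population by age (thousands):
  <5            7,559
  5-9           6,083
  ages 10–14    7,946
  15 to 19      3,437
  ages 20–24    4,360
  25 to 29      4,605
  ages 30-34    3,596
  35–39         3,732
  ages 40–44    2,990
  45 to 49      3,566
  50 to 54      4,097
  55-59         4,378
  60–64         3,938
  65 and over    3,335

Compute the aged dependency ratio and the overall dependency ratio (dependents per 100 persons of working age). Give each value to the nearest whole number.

Old-age dependency ratio: 9
Total dependency ratio: 64

0–14: 7,559 + 6,083 + 7,946 = 21,588
15–64: 3,437 + 4,360 + 4,605 + 3,596 + 3,732 + 2,990 + 3,566 + 4,097 + 4,378 + 3,938 = 38,699
65+: 3,335
Old-age dependency ratio = 3,335 / 38,699 × 100 = 9
Total dependency ratio = (21,588 + 3,335) / 38,699 × 100 = 24,923 / 38,699 × 100 = 64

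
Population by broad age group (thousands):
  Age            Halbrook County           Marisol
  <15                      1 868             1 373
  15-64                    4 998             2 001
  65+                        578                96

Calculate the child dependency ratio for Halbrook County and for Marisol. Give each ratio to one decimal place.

Halbrook County: 37.4
Marisol: 68.6

Halbrook County: 1 868 / 4 998 × 100 = 37.4
Marisol: 1 373 / 2 001 × 100 = 68.6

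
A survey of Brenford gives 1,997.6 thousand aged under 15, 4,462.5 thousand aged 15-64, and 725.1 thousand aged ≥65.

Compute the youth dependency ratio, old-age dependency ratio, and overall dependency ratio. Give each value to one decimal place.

Youth dependency ratio = 1,997.6 / 4,462.5 × 100 = 44.8
Old-age dependency ratio = 725.1 / 4,462.5 × 100 = 16.2
Total dependency ratio = (1,997.6 + 725.1) / 4,462.5 × 100 = 2,722.7 / 4,462.5 × 100 = 61.0

Youth dependency ratio: 44.8
Old-age dependency ratio: 16.2
Total dependency ratio: 61.0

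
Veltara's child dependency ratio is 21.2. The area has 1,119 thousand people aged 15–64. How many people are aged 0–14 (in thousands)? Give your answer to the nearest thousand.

Youth dependency ratio = youth / working-age × 100
21.2 = Y / 1,119 × 100
⇒ 237

Aged 0–14: 237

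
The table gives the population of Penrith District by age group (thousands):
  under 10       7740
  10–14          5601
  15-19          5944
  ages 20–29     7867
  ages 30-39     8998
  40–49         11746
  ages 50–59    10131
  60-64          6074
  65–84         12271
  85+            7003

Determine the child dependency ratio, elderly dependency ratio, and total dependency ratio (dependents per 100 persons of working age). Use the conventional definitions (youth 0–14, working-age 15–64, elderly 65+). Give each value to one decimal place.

0–14: 7740 + 5601 = 13341
15–64: 5944 + 7867 + 8998 + 11746 + 10131 + 6074 = 50760
65+: 12271 + 7003 = 19274
Youth dependency ratio = 13341 / 50760 × 100 = 26.3
Old-age dependency ratio = 19274 / 50760 × 100 = 38.0
Total dependency ratio = (13341 + 19274) / 50760 × 100 = 32615 / 50760 × 100 = 64.3

Youth dependency ratio: 26.3
Old-age dependency ratio: 38.0
Total dependency ratio: 64.3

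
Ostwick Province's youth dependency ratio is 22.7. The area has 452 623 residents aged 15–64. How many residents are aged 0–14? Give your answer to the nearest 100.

Aged 0–14: 102 700

Youth dependency ratio = youth / working-age × 100
22.7 = Y / 452 623 × 100
⇒ 102 700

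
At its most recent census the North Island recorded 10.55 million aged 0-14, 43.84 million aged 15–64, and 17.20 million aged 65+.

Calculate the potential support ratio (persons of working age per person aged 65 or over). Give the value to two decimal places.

Potential support ratio: 2.55

Potential support ratio = 43.84 / 17.20 = 2.55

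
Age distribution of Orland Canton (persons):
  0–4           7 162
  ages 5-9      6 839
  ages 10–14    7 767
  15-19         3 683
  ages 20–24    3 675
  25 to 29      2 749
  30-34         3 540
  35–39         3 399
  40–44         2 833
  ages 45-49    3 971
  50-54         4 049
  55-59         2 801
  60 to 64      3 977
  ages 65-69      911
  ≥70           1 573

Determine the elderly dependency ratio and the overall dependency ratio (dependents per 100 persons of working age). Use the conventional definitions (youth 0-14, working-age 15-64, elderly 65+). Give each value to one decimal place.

0–14: 7 162 + 6 839 + 7 767 = 21 768
15–64: 3 683 + 3 675 + 2 749 + 3 540 + 3 399 + 2 833 + 3 971 + 4 049 + 2 801 + 3 977 = 34 677
65+: 911 + 1 573 = 2 484
Old-age dependency ratio = 2 484 / 34 677 × 100 = 7.2
Total dependency ratio = (21 768 + 2 484) / 34 677 × 100 = 24 252 / 34 677 × 100 = 69.9

Old-age dependency ratio: 7.2
Total dependency ratio: 69.9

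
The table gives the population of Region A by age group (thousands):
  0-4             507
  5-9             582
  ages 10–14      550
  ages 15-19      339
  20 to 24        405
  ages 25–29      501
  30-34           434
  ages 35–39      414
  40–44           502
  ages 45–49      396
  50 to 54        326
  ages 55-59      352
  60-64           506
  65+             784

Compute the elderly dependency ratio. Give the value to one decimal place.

Old-age dependency ratio: 18.8

0–14: 507 + 582 + 550 = 1,639
15–64: 339 + 405 + 501 + 434 + 414 + 502 + 396 + 326 + 352 + 506 = 4,175
65+: 784
Old-age dependency ratio = 784 / 4,175 × 100 = 18.8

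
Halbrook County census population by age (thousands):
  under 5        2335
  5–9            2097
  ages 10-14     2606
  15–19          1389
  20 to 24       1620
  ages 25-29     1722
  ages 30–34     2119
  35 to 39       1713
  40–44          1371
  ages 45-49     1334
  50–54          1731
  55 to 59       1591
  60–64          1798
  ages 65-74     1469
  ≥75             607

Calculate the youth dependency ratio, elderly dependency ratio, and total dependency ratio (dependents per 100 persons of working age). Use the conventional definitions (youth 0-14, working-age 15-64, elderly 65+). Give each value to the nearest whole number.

Youth dependency ratio: 43
Old-age dependency ratio: 13
Total dependency ratio: 56

0–14: 2335 + 2097 + 2606 = 7038
15–64: 1389 + 1620 + 1722 + 2119 + 1713 + 1371 + 1334 + 1731 + 1591 + 1798 = 16388
65+: 1469 + 607 = 2076
Youth dependency ratio = 7038 / 16388 × 100 = 43
Old-age dependency ratio = 2076 / 16388 × 100 = 13
Total dependency ratio = (7038 + 2076) / 16388 × 100 = 9114 / 16388 × 100 = 56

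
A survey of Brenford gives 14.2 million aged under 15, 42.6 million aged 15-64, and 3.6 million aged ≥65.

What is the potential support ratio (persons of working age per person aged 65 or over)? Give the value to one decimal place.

Potential support ratio = 42.6 / 3.6 = 11.8

Potential support ratio: 11.8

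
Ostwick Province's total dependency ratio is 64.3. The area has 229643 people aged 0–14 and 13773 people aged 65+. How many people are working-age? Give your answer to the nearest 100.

Total dependency ratio = (youth + elderly) / working-age × 100
64.3 = (229643 + 13773) / W × 100
⇒ 378600

Working-age: 378600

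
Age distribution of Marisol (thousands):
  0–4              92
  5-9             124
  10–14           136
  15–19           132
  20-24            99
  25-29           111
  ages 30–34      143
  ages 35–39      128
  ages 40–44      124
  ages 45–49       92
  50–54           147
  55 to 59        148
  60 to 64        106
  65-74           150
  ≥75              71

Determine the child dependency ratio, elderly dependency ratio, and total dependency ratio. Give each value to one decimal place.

Youth dependency ratio: 28.6
Old-age dependency ratio: 18.0
Total dependency ratio: 46.6

0–14: 92 + 124 + 136 = 352
15–64: 132 + 99 + 111 + 143 + 128 + 124 + 92 + 147 + 148 + 106 = 1,230
65+: 150 + 71 = 221
Youth dependency ratio = 352 / 1,230 × 100 = 28.6
Old-age dependency ratio = 221 / 1,230 × 100 = 18.0
Total dependency ratio = (352 + 221) / 1,230 × 100 = 573 / 1,230 × 100 = 46.6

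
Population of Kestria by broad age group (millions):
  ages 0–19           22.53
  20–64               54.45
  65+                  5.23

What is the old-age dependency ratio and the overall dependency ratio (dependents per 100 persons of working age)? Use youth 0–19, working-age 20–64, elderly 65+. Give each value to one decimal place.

Old-age dependency ratio = 5.23 / 54.45 × 100 = 9.6
Total dependency ratio = (22.53 + 5.23) / 54.45 × 100 = 27.76 / 54.45 × 100 = 51.0

Old-age dependency ratio: 9.6
Total dependency ratio: 51.0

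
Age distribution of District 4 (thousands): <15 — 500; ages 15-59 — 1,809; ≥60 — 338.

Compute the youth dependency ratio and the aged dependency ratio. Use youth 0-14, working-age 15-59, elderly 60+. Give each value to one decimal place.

Youth dependency ratio = 500 / 1,809 × 100 = 27.6
Old-age dependency ratio = 338 / 1,809 × 100 = 18.7

Youth dependency ratio: 27.6
Old-age dependency ratio: 18.7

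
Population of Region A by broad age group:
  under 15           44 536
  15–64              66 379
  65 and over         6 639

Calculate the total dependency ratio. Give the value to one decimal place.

Total dependency ratio = (44 536 + 6 639) / 66 379 × 100 = 51 175 / 66 379 × 100 = 77.1

Total dependency ratio: 77.1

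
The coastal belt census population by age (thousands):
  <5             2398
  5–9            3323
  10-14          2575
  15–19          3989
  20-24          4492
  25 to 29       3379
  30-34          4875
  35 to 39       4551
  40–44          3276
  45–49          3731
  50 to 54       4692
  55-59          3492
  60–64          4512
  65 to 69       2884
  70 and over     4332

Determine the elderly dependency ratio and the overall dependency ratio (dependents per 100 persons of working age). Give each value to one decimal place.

0–14: 2398 + 3323 + 2575 = 8296
15–64: 3989 + 4492 + 3379 + 4875 + 4551 + 3276 + 3731 + 4692 + 3492 + 4512 = 40989
65+: 2884 + 4332 = 7216
Old-age dependency ratio = 7216 / 40989 × 100 = 17.6
Total dependency ratio = (8296 + 7216) / 40989 × 100 = 15512 / 40989 × 100 = 37.8

Old-age dependency ratio: 17.6
Total dependency ratio: 37.8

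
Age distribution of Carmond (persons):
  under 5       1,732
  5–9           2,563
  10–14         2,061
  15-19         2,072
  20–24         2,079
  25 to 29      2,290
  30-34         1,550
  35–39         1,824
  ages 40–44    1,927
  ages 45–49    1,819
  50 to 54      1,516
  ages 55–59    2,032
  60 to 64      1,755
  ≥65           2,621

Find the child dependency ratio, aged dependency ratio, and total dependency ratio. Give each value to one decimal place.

0–14: 1,732 + 2,563 + 2,061 = 6,356
15–64: 2,072 + 2,079 + 2,290 + 1,550 + 1,824 + 1,927 + 1,819 + 1,516 + 2,032 + 1,755 = 18,864
65+: 2,621
Youth dependency ratio = 6,356 / 18,864 × 100 = 33.7
Old-age dependency ratio = 2,621 / 18,864 × 100 = 13.9
Total dependency ratio = (6,356 + 2,621) / 18,864 × 100 = 8,977 / 18,864 × 100 = 47.6

Youth dependency ratio: 33.7
Old-age dependency ratio: 13.9
Total dependency ratio: 47.6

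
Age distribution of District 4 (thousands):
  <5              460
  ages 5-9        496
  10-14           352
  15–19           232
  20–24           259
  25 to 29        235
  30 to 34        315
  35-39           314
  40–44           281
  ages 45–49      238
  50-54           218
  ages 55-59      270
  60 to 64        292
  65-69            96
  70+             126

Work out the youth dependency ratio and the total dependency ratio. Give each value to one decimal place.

Youth dependency ratio: 49.3
Total dependency ratio: 57.6

0–14: 460 + 496 + 352 = 1308
15–64: 232 + 259 + 235 + 315 + 314 + 281 + 238 + 218 + 270 + 292 = 2654
65+: 96 + 126 = 222
Youth dependency ratio = 1308 / 2654 × 100 = 49.3
Total dependency ratio = (1308 + 222) / 2654 × 100 = 1530 / 2654 × 100 = 57.6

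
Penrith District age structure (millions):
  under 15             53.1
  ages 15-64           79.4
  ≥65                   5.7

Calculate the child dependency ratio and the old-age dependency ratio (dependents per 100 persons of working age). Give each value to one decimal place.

Youth dependency ratio = 53.1 / 79.4 × 100 = 66.9
Old-age dependency ratio = 5.7 / 79.4 × 100 = 7.2

Youth dependency ratio: 66.9
Old-age dependency ratio: 7.2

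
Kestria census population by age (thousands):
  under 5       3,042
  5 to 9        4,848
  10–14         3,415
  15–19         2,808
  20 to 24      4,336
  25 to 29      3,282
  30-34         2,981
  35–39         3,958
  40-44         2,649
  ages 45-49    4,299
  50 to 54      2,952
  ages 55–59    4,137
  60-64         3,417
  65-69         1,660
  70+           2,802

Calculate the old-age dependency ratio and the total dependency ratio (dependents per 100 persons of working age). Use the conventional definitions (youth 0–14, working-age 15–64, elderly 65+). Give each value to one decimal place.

0–14: 3,042 + 4,848 + 3,415 = 11,305
15–64: 2,808 + 4,336 + 3,282 + 2,981 + 3,958 + 2,649 + 4,299 + 2,952 + 4,137 + 3,417 = 34,819
65+: 1,660 + 2,802 = 4,462
Old-age dependency ratio = 4,462 / 34,819 × 100 = 12.8
Total dependency ratio = (11,305 + 4,462) / 34,819 × 100 = 15,767 / 34,819 × 100 = 45.3

Old-age dependency ratio: 12.8
Total dependency ratio: 45.3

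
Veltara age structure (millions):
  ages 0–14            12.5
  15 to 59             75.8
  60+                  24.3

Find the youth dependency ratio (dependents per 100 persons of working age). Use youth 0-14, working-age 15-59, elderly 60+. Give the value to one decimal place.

Youth dependency ratio = 12.5 / 75.8 × 100 = 16.5

Youth dependency ratio: 16.5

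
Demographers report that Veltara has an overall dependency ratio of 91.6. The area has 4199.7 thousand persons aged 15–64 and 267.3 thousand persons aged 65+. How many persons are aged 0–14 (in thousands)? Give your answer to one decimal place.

Aged 0–14: 3579.6

Total dependency ratio = (youth + elderly) / working-age × 100
91.6 = (Y + 267.3) / 4199.7 × 100
⇒ 3579.6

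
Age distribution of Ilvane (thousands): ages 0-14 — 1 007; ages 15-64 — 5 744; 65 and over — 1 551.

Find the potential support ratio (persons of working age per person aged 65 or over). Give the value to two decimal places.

Potential support ratio = 5 744 / 1 551 = 3.70

Potential support ratio: 3.70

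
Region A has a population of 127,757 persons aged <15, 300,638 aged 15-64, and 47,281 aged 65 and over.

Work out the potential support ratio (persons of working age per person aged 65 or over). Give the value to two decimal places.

Potential support ratio: 6.36

Potential support ratio = 300,638 / 47,281 = 6.36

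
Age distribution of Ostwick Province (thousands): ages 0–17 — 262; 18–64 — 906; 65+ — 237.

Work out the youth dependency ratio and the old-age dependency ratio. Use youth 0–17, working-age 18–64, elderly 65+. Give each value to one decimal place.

Youth dependency ratio: 28.9
Old-age dependency ratio: 26.2

Youth dependency ratio = 262 / 906 × 100 = 28.9
Old-age dependency ratio = 237 / 906 × 100 = 26.2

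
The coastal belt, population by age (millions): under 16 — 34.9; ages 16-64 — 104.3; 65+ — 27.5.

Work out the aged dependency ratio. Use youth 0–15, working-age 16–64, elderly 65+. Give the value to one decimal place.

Old-age dependency ratio: 26.4

Old-age dependency ratio = 27.5 / 104.3 × 100 = 26.4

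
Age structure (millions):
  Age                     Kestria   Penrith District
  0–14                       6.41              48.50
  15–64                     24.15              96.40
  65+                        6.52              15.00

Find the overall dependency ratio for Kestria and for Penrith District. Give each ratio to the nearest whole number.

Kestria: (6.41 + 6.52) / 24.15 × 100 = 12.93 / 24.15 × 100 = 54
Penrith District: (48.50 + 15.00) / 96.40 × 100 = 63.50 / 96.40 × 100 = 66

Kestria: 54
Penrith District: 66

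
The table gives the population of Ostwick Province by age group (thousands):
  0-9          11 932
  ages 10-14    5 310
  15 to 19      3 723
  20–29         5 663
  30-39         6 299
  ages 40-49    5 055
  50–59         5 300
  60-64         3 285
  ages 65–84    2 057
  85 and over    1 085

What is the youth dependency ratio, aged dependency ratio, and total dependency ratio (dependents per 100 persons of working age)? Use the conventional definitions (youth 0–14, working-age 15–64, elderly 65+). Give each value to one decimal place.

Youth dependency ratio: 58.8
Old-age dependency ratio: 10.7
Total dependency ratio: 69.5

0–14: 11 932 + 5 310 = 17 242
15–64: 3 723 + 5 663 + 6 299 + 5 055 + 5 300 + 3 285 = 29 325
65+: 2 057 + 1 085 = 3 142
Youth dependency ratio = 17 242 / 29 325 × 100 = 58.8
Old-age dependency ratio = 3 142 / 29 325 × 100 = 10.7
Total dependency ratio = (17 242 + 3 142) / 29 325 × 100 = 20 384 / 29 325 × 100 = 69.5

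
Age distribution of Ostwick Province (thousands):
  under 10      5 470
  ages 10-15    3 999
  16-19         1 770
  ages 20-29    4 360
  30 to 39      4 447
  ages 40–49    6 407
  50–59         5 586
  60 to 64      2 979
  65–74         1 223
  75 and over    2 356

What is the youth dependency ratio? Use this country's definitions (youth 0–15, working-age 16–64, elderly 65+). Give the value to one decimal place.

0–15: 5 470 + 3 999 = 9 469
16–64: 1 770 + 4 360 + 4 447 + 6 407 + 5 586 + 2 979 = 25 549
65+: 1 223 + 2 356 = 3 579
Youth dependency ratio = 9 469 / 25 549 × 100 = 37.1

Youth dependency ratio: 37.1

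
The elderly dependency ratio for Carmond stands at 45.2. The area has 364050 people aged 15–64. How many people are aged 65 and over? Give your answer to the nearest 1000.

Aged 65 and over: 165000

Old-age dependency ratio = elderly / working-age × 100
45.2 = E / 364050 × 100
⇒ 165000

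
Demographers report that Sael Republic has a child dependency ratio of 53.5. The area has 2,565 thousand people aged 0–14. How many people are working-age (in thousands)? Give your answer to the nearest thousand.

Working-age: 4,794

Youth dependency ratio = youth / working-age × 100
53.5 = 2,565 / W × 100
⇒ 4,794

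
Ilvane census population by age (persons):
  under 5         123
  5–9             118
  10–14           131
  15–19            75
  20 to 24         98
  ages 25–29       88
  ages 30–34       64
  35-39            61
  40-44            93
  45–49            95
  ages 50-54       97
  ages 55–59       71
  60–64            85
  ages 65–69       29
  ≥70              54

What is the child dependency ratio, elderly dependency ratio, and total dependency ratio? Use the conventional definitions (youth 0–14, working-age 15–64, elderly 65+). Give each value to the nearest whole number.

Youth dependency ratio: 45
Old-age dependency ratio: 10
Total dependency ratio: 55

0–14: 123 + 118 + 131 = 372
15–64: 75 + 98 + 88 + 64 + 61 + 93 + 95 + 97 + 71 + 85 = 827
65+: 29 + 54 = 83
Youth dependency ratio = 372 / 827 × 100 = 45
Old-age dependency ratio = 83 / 827 × 100 = 10
Total dependency ratio = (372 + 83) / 827 × 100 = 455 / 827 × 100 = 55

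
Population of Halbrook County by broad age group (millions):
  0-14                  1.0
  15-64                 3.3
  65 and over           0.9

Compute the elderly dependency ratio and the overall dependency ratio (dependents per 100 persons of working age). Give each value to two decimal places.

Old-age dependency ratio: 27.27
Total dependency ratio: 57.58

Old-age dependency ratio = 0.9 / 3.3 × 100 = 27.27
Total dependency ratio = (1.0 + 0.9) / 3.3 × 100 = 1.9 / 3.3 × 100 = 57.58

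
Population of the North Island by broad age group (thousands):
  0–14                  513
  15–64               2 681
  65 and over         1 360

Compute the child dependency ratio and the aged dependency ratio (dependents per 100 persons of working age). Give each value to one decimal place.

Youth dependency ratio: 19.1
Old-age dependency ratio: 50.7

Youth dependency ratio = 513 / 2 681 × 100 = 19.1
Old-age dependency ratio = 1 360 / 2 681 × 100 = 50.7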